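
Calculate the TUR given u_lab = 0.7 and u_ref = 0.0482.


TUR = u_lab / u_ref
= 0.7 / 0.0482
= 14.5228

14.5228


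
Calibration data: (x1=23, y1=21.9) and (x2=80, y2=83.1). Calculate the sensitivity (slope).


slope = (y2 - y1) / (x2 - x1)
= (83.1 - 21.9) / (80 - 23)
= 61.2000 / 57
= 1.0737

1.0737


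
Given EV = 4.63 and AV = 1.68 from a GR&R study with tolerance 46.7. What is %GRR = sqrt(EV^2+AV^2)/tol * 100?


GRR = sqrt(EV^2 + AV^2) = sqrt(4.63^2 + 1.68^2) = 4.9253731
%GRR = GRR / tol * 100 = 4.9253731 / 46.7 * 100
%GRR = 10.5468

10.5468


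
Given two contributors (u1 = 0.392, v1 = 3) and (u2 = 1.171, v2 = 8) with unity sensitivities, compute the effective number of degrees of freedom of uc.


uc = sqrt(u1^2 + u2^2) = sqrt(0.392^2 + 1.171^2) = 1.2348704
v_eff = uc^4 / (u1^4/v1 + u2^4/v2)
= 1.2348704^4 / (0.392^4/3 + 1.171^4/8)
= 2.325335 / 0.24290861
v_eff = 9.5729

9.5729


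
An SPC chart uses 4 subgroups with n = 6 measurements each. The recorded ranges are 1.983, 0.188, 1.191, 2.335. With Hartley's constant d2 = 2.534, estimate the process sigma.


R_bar = (1.983 + 0.188 + 1.191 + 2.335) / 4
R_bar = 5.697 / 4 = 1.42425
sigma_hat = R_bar / d2 = 1.42425 / 2.534 = 0.5621

0.5621


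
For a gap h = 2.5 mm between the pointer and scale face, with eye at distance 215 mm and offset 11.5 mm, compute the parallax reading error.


error = h * offset / d
= 2.5 * 11.5 / 215
= 0.1337

0.1337


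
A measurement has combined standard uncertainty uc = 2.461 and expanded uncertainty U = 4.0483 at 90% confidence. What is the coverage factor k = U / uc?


k = U / uc
k = 4.0483 / 2.461
k = 1.645

1.645


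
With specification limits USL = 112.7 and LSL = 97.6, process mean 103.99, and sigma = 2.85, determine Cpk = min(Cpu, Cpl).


Cpu = (USL - mean) / (3*sigma) = (112.7 - 103.99) / (3*2.85) = 1.0187
Cpl = (mean - LSL) / (3*sigma) = (103.99 - 97.6) / (3*2.85) = 0.7474
Cpk = min(Cpu, Cpl) = 0.7474

0.7474


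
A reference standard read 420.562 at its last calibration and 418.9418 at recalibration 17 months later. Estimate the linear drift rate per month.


rate = (v2 - v1) / months
= (418.9418 - 420.562) / 17
= -1.6202 / 17
= -0.0953

-0.0953


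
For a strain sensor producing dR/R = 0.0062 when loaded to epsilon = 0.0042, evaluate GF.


GF = (dR/R) / epsilon
= 0.0062 / 0.0042
= 1.4762

1.4762


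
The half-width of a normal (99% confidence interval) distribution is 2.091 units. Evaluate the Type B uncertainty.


u_B = half_width / 2.576
u_B = 2.091 / 2.576
u_B = 0.8117

0.8117


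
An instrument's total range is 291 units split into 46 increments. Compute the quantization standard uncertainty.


resolution = range / divisions
resolution = 291 / 46 = 6.326087
u_res = resolution / (2*sqrt(3))
u_res = 6.326087 / 3.4641016
u_res = 1.8262

1.8262


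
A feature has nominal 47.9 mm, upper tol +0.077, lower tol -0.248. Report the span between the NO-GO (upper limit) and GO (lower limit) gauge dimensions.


GO = nominal - lower_tol (smallest hole = maximum material condition)
GO = 47.9 - 0.248 = 47.652
NO-GO = nominal + upper_tol (largest hole = least material condition)
NO-GO = 47.9 + 0.077 = 47.977
spread = NO-GO - GO = 47.977 - 47.652 = 0.3250

0.3250


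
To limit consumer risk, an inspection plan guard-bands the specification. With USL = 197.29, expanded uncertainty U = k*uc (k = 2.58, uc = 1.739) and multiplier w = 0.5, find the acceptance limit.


U = k * uc = 2.58 * 1.739 = 4.48662
guard band g = w * U = 0.5 * 4.48662 = 2.24331
AL = USL - g = 197.29 - 2.24331
AL = 195.0467

195.0467


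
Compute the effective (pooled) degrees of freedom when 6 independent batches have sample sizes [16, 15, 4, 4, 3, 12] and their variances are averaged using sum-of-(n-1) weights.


nu = sum_i (n_i - 1)
nu = ((16 - 1) + (15 - 1) + (4 - 1) + (4 - 1) + (3 - 1) + (12 - 1))
nu = 15 + 14 + 3 + 3 + 2 + 11
nu = 48

48


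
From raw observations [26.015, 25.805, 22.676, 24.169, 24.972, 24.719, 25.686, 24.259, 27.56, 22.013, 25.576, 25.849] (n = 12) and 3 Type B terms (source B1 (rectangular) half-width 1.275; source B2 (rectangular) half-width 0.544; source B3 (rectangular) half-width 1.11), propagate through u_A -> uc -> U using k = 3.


mean = (26.015 + 25.805 + 22.676 + 24.169 + 24.972 + 24.719 + 25.686 + 24.259 + 27.56 + 22.013 + 25.576 + 25.849) / 12 = 24.94158333
s = sqrt(sum((x - mean)^2)/(n-1)) = 1.5182707
u_A = s / sqrt(n) = 1.5182707 / sqrt(12) = 0.438287
u_B1 = 1.275 / sqrt(3) = 0.73612159
u_B2 = 0.544 / sqrt(3) = 0.31407855
u_B3 = 1.11 / sqrt(3) = 0.6408588
uc = sqrt(0.438287^2 + 0.73612159^2 + 0.31407855^2 + 0.6408588^2) = 1.1150407
U = k * uc = 3 * 1.1150407
U = 3.3451

3.3451


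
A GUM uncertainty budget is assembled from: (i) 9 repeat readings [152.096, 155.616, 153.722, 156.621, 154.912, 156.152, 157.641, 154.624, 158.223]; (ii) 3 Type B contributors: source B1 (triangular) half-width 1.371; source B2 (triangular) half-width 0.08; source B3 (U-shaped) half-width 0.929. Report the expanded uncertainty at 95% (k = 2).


mean = (152.096 + 155.616 + 153.722 + 156.621 + 154.912 + 156.152 + 157.641 + 154.624 + 158.223) / 9 = 155.5118889
s = sqrt(sum((x - mean)^2)/(n-1)) = 1.9220484
u_A = s / sqrt(n) = 1.9220484 / sqrt(9) = 0.6406828
u_B1 = 1.371 / sqrt(6) = 0.55970841
u_B2 = 0.08 / sqrt(6) = 0.032659863
u_B3 = 0.929 / sqrt(2) = 0.6569022
uc = sqrt(0.6406828^2 + 0.55970841^2 + 0.032659863^2 + 0.6569022^2) = 1.0753302
U = k * uc = 2 * 1.0753302
U = 2.1507

2.1507


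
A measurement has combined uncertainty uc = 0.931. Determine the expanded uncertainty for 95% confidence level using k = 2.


U = k * uc
U = 2 * 0.931
U = 1.8620

1.8620


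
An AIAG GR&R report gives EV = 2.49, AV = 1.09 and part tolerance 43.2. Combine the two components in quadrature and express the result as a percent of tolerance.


GRR = sqrt(EV^2 + AV^2) = sqrt(2.49^2 + 1.09^2) = 2.7181244
%GRR = GRR / tol * 100 = 2.7181244 / 43.2 * 100
%GRR = 6.2920

6.2920


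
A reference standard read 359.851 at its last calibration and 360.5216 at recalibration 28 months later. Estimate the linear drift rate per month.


rate = (v2 - v1) / months
= (360.5216 - 359.851) / 28
= 0.6706 / 28
= 0.0239

0.0239


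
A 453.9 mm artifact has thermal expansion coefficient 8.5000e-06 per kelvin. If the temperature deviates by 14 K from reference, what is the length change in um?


dL = L * alpha * dT
= 453.9 * 8.5000e-06 * 14
= 0.0540141 mm
dL_um = 0.0540141 * 1000 = 54.0141 um

54.0141


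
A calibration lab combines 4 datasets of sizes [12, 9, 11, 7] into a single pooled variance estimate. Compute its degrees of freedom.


nu = sum_i (n_i - 1)
nu = ((12 - 1) + (9 - 1) + (11 - 1) + (7 - 1))
nu = 11 + 8 + 10 + 6
nu = 35

35


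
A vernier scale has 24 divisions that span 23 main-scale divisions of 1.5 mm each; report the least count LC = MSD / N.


LC = MSD / n_div
= 1.5 / 24
= 0.0625

0.0625


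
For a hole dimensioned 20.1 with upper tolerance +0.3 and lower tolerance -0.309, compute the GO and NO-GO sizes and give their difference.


GO = nominal - lower_tol (smallest hole = maximum material condition)
GO = 20.1 - 0.309 = 19.791
NO-GO = nominal + upper_tol (largest hole = least material condition)
NO-GO = 20.1 + 0.3 = 20.4
spread = NO-GO - GO = 20.4 - 19.791 = 0.6090

0.6090


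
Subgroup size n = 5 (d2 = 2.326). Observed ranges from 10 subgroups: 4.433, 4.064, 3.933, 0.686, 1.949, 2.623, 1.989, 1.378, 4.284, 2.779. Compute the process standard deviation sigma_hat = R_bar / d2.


R_bar = (4.433 + 4.064 + 3.933 + 0.686 + 1.949 + 2.623 + 1.989 + 1.378 + 4.284 + 2.779) / 10
R_bar = 28.118 / 10 = 2.8118
sigma_hat = R_bar / d2 = 2.8118 / 2.326 = 1.2089

1.2089


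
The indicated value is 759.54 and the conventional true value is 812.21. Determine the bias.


Systematic error = measured - true
= 759.54 - 812.21
= -52.6700

-52.6700


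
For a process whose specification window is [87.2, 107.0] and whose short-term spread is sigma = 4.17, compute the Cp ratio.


Cp = (USL - LSL) / (6 * sigma)
= (107.0 - 87.2) / (6 * 4.17)
= 19.8000 / 25.0200
= 0.7914

0.7914


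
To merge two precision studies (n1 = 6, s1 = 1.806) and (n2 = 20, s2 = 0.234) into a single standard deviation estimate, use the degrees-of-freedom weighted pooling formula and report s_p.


s_p = sqrt(((n1-1)*s1^2 + (n2-1)*s2^2) / (n1+n2-2))
numerator = (6-1)*1.806^2 + (20-1)*0.234^2 = 16.30818 + 1.040364 = 17.348544
denominator = 6 + 20 - 2 = 24
s_p^2 = 17.348544 / 24 = 0.722856
s_p = sqrt(0.722856) = 0.8502

0.8502


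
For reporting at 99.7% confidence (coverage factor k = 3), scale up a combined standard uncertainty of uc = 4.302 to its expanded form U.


U = k * uc
U = 3 * 4.302
U = 12.9060

12.9060


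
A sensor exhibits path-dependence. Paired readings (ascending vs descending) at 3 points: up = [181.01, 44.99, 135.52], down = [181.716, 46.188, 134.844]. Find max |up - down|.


|181.01 - 181.716| = 0.7060
|44.99 - 46.188| = 1.1980
|135.52 - 134.844| = 0.6760
hysteresis = max(diffs) = 1.1980

1.1980


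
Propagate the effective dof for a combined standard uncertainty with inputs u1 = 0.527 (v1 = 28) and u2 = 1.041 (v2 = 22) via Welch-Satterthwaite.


uc = sqrt(u1^2 + u2^2) = sqrt(0.527^2 + 1.041^2) = 1.1667948
v_eff = uc^4 / (u1^4/v1 + u2^4/v2)
= 1.1667948^4 / (0.527^4/28 + 1.041^4/22)
= 1.8534375 / 0.056134969
v_eff = 33.0175

33.0175


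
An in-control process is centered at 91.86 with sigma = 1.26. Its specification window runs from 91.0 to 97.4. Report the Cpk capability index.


Cpu = (USL - mean) / (3*sigma) = (97.4 - 91.86) / (3*1.26) = 1.4656
Cpl = (mean - LSL) / (3*sigma) = (91.86 - 91.0) / (3*1.26) = 0.2275
Cpk = min(Cpu, Cpl) = 0.2275

0.2275


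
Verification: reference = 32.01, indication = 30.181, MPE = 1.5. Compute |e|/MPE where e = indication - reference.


e = indication - reference = 30.181 - 32.01 = -1.8290
|e| = 1.8290
ratio = |e| / MPE = 1.8290 / 1.5
ratio = 1.2193

1.2193


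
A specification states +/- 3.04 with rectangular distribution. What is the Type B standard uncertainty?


u_B = half_width / sqrt(3)
u_B = 3.04 / 1.7320508
u_B = 1.7551

1.7551


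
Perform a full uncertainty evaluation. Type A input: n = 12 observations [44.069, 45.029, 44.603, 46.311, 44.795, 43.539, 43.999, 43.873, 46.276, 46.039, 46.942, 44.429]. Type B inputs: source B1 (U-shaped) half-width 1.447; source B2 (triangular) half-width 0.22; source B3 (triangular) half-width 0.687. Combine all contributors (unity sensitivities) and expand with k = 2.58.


mean = (44.069 + 45.029 + 44.603 + 46.311 + 44.795 + 43.539 + 43.999 + 43.873 + 46.276 + 46.039 + 46.942 + 44.429) / 12 = 44.992
s = sqrt(sum((x - mean)^2)/(n-1)) = 1.1280289
u_A = s / sqrt(n) = 1.1280289 / sqrt(12) = 0.32563389
u_B1 = 1.447 / sqrt(2) = 1.0231835
u_B2 = 0.22 / sqrt(6) = 0.089814624
u_B3 = 0.687 / sqrt(6) = 0.28046658
uc = sqrt(0.32563389^2 + 1.0231835^2 + 0.089814624^2 + 0.28046658^2) = 1.1134047
U = k * uc = 2.58 * 1.1134047
U = 2.8726

2.8726


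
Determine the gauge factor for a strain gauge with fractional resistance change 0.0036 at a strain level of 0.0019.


GF = (dR/R) / epsilon
= 0.0036 / 0.0019
= 1.8947

1.8947


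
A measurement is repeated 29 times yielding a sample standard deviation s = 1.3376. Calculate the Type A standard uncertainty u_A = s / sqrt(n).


u_A = s / sqrt(n)
u_A = 1.3376 / sqrt(29)
u_A = 1.3376 / 5.3851648
u_A = 0.2484

0.2484


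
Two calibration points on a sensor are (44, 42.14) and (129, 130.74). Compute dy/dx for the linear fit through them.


slope = (y2 - y1) / (x2 - x1)
= (130.74 - 42.14) / (129 - 44)
= 88.6000 / 85
= 1.0424

1.0424


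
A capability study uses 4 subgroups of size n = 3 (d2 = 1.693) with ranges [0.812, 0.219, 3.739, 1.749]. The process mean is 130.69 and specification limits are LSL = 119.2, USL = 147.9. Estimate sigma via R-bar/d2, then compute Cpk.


R_bar = (0.812 + 0.219 + 3.739 + 1.749) / 4 = 1.62975
sigma = R_bar / d2 = 1.62975 / 1.693 = 0.96264028
Cp = (USL - LSL)/(6*sigma) = (147.9 - 119.2)/(6*0.96264028) = 4.9690
Cpu = (147.9 - 130.69)/(3*0.96264028) = 5.9593
Cpl = (130.69 - 119.2)/(3*0.96264028) = 3.9786
Cpk = min(Cpu, Cpl) = 3.9786

3.9786


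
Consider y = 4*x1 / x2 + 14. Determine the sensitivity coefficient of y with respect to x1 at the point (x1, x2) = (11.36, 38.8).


y = 4*x1 / x2 + 14
dy/dx1 = 4/x2
Evaluate at x2 = 38.8: c1 = 4 / 38.8
c1 = 0.1031

0.1031


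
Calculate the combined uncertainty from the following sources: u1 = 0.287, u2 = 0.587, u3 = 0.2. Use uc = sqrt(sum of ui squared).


uc = sqrt(0.287^2 + 0.587^2 + 0.2^2)
uc = sqrt(0.466938)
uc = 0.6833

0.6833


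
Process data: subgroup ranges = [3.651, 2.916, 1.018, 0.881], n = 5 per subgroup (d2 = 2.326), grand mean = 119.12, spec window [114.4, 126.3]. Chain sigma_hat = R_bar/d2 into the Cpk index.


R_bar = (3.651 + 2.916 + 1.018 + 0.881) / 4 = 2.1165
sigma = R_bar / d2 = 2.1165 / 2.326 = 0.90993121
Cp = (USL - LSL)/(6*sigma) = (126.3 - 114.4)/(6*0.90993121) = 2.1797
Cpu = (126.3 - 119.12)/(3*0.90993121) = 2.6302
Cpl = (119.12 - 114.4)/(3*0.90993121) = 1.7291
Cpk = min(Cpu, Cpl) = 1.7291

1.7291


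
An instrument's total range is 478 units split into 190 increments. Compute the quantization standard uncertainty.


resolution = range / divisions
resolution = 478 / 190 = 2.5157895
u_res = resolution / (2*sqrt(3))
u_res = 2.5157895 / 3.4641016
u_res = 0.7262

0.7262


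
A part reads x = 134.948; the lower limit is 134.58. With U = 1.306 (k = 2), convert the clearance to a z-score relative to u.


u = U / k = 1.306 / 2 = 0.653
margin = |LSL - x| = |134.58 - 134.948| = 0.368
z = margin / u = 0.368 / 0.653
z = 0.5636

0.5636


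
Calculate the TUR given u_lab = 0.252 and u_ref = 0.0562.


TUR = u_lab / u_ref
= 0.252 / 0.0562
= 4.4840

4.4840


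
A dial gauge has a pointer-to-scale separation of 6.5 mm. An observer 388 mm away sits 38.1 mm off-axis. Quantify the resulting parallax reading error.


error = h * offset / d
= 6.5 * 38.1 / 388
= 0.6383

0.6383


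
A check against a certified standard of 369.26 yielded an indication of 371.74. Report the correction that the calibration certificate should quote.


Correction = standard - reading
= 369.26 - 371.74
= -2.4800

-2.4800


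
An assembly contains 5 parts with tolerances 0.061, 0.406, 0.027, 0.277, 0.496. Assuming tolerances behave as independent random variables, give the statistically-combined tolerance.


RSS = sqrt(0.061^2 + 0.406^2 + 0.027^2 + 0.277^2 + 0.496^2)
= sqrt(0.492031)
= 0.7014

0.7014


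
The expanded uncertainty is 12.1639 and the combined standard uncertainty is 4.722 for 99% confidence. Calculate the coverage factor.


k = U / uc
k = 12.1639 / 4.722
k = 2.576

2.576


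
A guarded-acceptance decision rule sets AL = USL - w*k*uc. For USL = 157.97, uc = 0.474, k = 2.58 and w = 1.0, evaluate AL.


U = k * uc = 2.58 * 0.474 = 1.22292
guard band g = w * U = 1.0 * 1.22292 = 1.22292
AL = USL - g = 157.97 - 1.22292
AL = 156.7471

156.7471


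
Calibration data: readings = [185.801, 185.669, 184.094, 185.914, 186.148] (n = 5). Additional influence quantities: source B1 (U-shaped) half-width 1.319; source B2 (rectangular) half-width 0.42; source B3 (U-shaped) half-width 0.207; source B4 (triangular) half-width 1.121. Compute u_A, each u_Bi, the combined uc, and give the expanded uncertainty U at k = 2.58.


mean = (185.801 + 185.669 + 184.094 + 185.914 + 186.148) / 5 = 185.5252
s = sqrt(sum((x - mean)^2)/(n-1)) = 0.81916464
u_A = s / sqrt(n) = 0.81916464 / sqrt(5) = 0.36634156
u_B1 = 1.319 / sqrt(2) = 0.93267384
u_B2 = 0.42 / sqrt(3) = 0.24248711
u_B3 = 0.207 / sqrt(2) = 0.1463711
u_B4 = 1.121 / sqrt(6) = 0.45764633
uc = sqrt(0.36634156^2 + 0.93267384^2 + 0.24248711^2 + 0.1463711^2 + 0.45764633^2) = 1.1374319
U = k * uc = 2.58 * 1.1374319
U = 2.9346

2.9346


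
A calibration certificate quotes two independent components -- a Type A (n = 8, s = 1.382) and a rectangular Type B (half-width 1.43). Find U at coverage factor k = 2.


u_A = s / sqrt(n) = 1.382 / sqrt(8) = 0.48861079
u_B = half_width / sqrt(3) = 1.43 / sqrt(3) = 0.82561088
uc = sqrt(u_A^2 + u_B^2) = sqrt(0.48861079^2 + 0.82561088^2) = 0.95936116
U = k * uc = 2 * 0.95936116
U = 1.9187

1.9187


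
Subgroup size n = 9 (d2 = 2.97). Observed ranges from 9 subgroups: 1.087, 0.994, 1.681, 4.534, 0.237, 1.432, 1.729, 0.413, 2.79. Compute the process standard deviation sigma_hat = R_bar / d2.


R_bar = (1.087 + 0.994 + 1.681 + 4.534 + 0.237 + 1.432 + 1.729 + 0.413 + 2.79) / 9
R_bar = 14.897 / 9 = 1.6552222
sigma_hat = R_bar / d2 = 1.6552222 / 2.97 = 0.5573

0.5573


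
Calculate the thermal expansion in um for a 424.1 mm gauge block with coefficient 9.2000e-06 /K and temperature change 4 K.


dL = L * alpha * dT
= 424.1 * 9.2000e-06 * 4
= 0.0156069 mm
dL_um = 0.0156069 * 1000 = 15.6069 um

15.6069


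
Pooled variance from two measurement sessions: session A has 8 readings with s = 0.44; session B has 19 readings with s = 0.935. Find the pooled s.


s_p = sqrt(((n1-1)*s1^2 + (n2-1)*s2^2) / (n1+n2-2))
numerator = (8-1)*0.44^2 + (19-1)*0.935^2 = 1.3552 + 15.73605 = 17.09125
denominator = 8 + 19 - 2 = 25
s_p^2 = 17.09125 / 25 = 0.68365
s_p = sqrt(0.68365) = 0.8268

0.8268


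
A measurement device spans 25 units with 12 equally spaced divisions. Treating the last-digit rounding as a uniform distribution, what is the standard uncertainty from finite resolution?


resolution = range / divisions
resolution = 25 / 12 = 2.0833333
u_res = resolution / (2*sqrt(3))
u_res = 2.0833333 / 3.4641016
u_res = 0.6014

0.6014


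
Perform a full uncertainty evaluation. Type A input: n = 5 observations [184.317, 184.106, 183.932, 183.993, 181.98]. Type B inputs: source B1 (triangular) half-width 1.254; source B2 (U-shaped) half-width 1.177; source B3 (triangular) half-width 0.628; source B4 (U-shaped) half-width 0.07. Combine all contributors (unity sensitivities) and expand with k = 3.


mean = (184.317 + 184.106 + 183.932 + 183.993 + 181.98) / 5 = 183.6656
s = sqrt(sum((x - mean)^2)/(n-1)) = 0.95363531
u_A = s / sqrt(n) = 0.95363531 / sqrt(5) = 0.42647868
u_B1 = 1.254 / sqrt(6) = 0.51194336
u_B2 = 1.177 / sqrt(2) = 0.83226468
u_B3 = 0.628 / sqrt(6) = 0.25637993
u_B4 = 0.07 / sqrt(2) = 0.049497475
uc = sqrt(0.42647868^2 + 0.51194336^2 + 0.83226468^2 + 0.25637993^2 + 0.049497475^2) = 1.0976408
U = k * uc = 3 * 1.0976408
U = 3.2929

3.2929


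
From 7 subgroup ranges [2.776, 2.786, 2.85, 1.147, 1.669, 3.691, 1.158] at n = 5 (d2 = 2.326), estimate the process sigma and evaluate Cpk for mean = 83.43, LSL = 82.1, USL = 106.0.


R_bar = (2.776 + 2.786 + 2.85 + 1.147 + 1.669 + 3.691 + 1.158) / 7 = 2.2967143
sigma = R_bar / d2 = 2.2967143 / 2.326 = 0.98740942
Cp = (USL - LSL)/(6*sigma) = (106.0 - 82.1)/(6*0.98740942) = 4.0341
Cpu = (106.0 - 83.43)/(3*0.98740942) = 7.6193
Cpl = (83.43 - 82.1)/(3*0.98740942) = 0.4490
Cpk = min(Cpu, Cpl) = 0.4490

0.4490


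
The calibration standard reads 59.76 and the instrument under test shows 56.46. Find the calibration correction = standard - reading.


Correction = standard - reading
= 59.76 - 56.46
= 3.3000

3.3000


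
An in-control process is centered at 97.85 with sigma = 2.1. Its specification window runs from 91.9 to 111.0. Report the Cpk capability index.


Cpu = (USL - mean) / (3*sigma) = (111.0 - 97.85) / (3*2.1) = 2.0873
Cpl = (mean - LSL) / (3*sigma) = (97.85 - 91.9) / (3*2.1) = 0.9444
Cpk = min(Cpu, Cpl) = 0.9444

0.9444


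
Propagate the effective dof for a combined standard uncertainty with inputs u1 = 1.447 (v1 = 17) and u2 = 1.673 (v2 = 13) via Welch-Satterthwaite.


uc = sqrt(u1^2 + u2^2) = sqrt(1.447^2 + 1.673^2) = 2.2119534
v_eff = uc^4 / (u1^4/v1 + u2^4/v2)
= 2.2119534^4 / (1.447^4/17 + 1.673^4/13)
= 23.938884 / 0.86050014
v_eff = 27.8197

27.8197


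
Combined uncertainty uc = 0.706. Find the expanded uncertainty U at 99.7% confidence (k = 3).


U = k * uc
U = 3 * 0.706
U = 2.1180

2.1180


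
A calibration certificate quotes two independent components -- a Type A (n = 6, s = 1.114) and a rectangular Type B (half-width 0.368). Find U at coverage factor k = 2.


u_A = s / sqrt(n) = 1.114 / sqrt(6) = 0.4547886
u_B = half_width / sqrt(3) = 0.368 / sqrt(3) = 0.2124649
uc = sqrt(u_A^2 + u_B^2) = sqrt(0.4547886^2 + 0.2124649^2) = 0.50197012
U = k * uc = 2 * 0.50197012
U = 1.0039

1.0039


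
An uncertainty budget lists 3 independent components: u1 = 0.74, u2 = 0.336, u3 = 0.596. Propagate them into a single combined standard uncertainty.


uc = sqrt(0.74^2 + 0.336^2 + 0.596^2)
uc = sqrt(1.015712)
uc = 1.0078

1.0078


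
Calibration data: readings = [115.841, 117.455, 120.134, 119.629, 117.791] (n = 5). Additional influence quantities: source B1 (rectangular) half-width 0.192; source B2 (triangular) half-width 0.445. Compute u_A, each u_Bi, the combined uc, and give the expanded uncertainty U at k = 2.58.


mean = (115.841 + 117.455 + 120.134 + 119.629 + 117.791) / 5 = 118.17
s = sqrt(sum((x - mean)^2)/(n-1)) = 1.7367415
u_A = s / sqrt(n) = 1.7367415 / sqrt(5) = 0.77669441
u_B1 = 0.192 / sqrt(3) = 0.11085125
u_B2 = 0.445 / sqrt(6) = 0.18167049
uc = sqrt(0.77669441^2 + 0.11085125^2 + 0.18167049^2) = 0.80532377
U = k * uc = 2.58 * 0.80532377
U = 2.0777

2.0777


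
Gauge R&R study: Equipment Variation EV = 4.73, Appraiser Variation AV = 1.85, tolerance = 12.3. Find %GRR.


GRR = sqrt(EV^2 + AV^2) = sqrt(4.73^2 + 1.85^2) = 5.0789172
%GRR = GRR / tol * 100 = 5.0789172 / 12.3 * 100
%GRR = 41.2920

41.2920


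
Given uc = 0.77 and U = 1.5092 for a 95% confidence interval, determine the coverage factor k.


k = U / uc
k = 1.5092 / 0.77
k = 1.96

1.96


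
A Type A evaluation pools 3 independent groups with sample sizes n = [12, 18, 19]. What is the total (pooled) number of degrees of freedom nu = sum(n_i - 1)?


nu = sum_i (n_i - 1)
nu = ((12 - 1) + (18 - 1) + (19 - 1))
nu = 11 + 17 + 18
nu = 46

46


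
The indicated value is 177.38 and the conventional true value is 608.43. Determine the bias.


Systematic error = measured - true
= 177.38 - 608.43
= -431.0500

-431.0500


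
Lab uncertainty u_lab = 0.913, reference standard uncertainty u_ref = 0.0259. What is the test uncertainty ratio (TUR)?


TUR = u_lab / u_ref
= 0.913 / 0.0259
= 35.2510

35.2510


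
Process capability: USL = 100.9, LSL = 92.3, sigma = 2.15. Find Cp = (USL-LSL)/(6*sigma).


Cp = (USL - LSL) / (6 * sigma)
= (100.9 - 92.3) / (6 * 2.15)
= 8.6000 / 12.9000
= 0.6667

0.6667


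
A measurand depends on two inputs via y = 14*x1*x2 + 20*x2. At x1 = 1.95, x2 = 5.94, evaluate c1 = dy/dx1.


y = 14*x1*x2 + 20*x2
dy/dx1 = 14*x2
Evaluate at x2 = 5.94: c1 = 14 * 5.94
c1 = 83.1600

83.1600


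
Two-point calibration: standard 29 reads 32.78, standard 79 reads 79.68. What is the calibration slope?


slope = (y2 - y1) / (x2 - x1)
= (79.68 - 32.78) / (79 - 29)
= 46.9000 / 50
= 0.9380

0.9380


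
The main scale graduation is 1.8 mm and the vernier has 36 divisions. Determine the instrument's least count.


LC = MSD / n_div
= 1.8 / 36
= 0.0500

0.0500


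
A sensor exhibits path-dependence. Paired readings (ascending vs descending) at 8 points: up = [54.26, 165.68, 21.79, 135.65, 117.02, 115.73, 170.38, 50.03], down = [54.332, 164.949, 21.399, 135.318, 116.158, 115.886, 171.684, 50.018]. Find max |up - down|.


|54.26 - 54.332| = 0.0720
|165.68 - 164.949| = 0.7310
|21.79 - 21.399| = 0.3910
|135.65 - 135.318| = 0.3320
|117.02 - 116.158| = 0.8620
|115.73 - 115.886| = 0.1560
|170.38 - 171.684| = 1.3040
|50.03 - 50.018| = 0.0120
hysteresis = max(diffs) = 1.3040

1.3040


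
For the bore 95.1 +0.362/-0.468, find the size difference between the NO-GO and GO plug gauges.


GO = nominal - lower_tol (smallest hole = maximum material condition)
GO = 95.1 - 0.468 = 94.632
NO-GO = nominal + upper_tol (largest hole = least material condition)
NO-GO = 95.1 + 0.362 = 95.462
spread = NO-GO - GO = 95.462 - 94.632 = 0.8300

0.8300


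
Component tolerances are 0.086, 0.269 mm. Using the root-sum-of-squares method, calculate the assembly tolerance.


RSS = sqrt(0.086^2 + 0.269^2)
= sqrt(0.079757)
= 0.2824

0.2824


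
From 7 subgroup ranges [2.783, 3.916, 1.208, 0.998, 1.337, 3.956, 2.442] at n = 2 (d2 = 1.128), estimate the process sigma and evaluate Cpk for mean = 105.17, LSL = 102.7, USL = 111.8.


R_bar = (2.783 + 3.916 + 1.208 + 0.998 + 1.337 + 3.956 + 2.442) / 7 = 2.3771429
sigma = R_bar / d2 = 2.3771429 / 1.128 = 2.1073962
Cp = (USL - LSL)/(6*sigma) = (111.8 - 102.7)/(6*2.1073962) = 0.7197
Cpu = (111.8 - 105.17)/(3*2.1073962) = 1.0487
Cpl = (105.17 - 102.7)/(3*2.1073962) = 0.3907
Cpk = min(Cpu, Cpl) = 0.3907

0.3907


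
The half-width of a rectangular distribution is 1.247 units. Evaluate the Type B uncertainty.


u_B = half_width / sqrt(3)
u_B = 1.247 / 1.7320508
u_B = 0.7200

0.7200


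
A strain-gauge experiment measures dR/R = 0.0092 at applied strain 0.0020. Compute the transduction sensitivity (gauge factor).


GF = (dR/R) / epsilon
= 0.0092 / 0.0020
= 4.6000

4.6000


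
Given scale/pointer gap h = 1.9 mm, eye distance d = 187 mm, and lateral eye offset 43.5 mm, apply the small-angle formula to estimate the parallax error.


error = h * offset / d
= 1.9 * 43.5 / 187
= 0.4420

0.4420


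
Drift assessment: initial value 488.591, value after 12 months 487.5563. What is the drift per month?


rate = (v2 - v1) / months
= (487.5563 - 488.591) / 12
= -1.0347 / 12
= -0.0862

-0.0862


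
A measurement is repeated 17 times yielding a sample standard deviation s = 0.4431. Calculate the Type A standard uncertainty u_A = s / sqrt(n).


u_A = s / sqrt(n)
u_A = 0.4431 / sqrt(17)
u_A = 0.4431 / 4.1231056
u_A = 0.1075

0.1075


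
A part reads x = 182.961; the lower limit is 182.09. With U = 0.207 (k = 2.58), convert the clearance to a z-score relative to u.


u = U / k = 0.207 / 2.58 = 0.080232558
margin = |LSL - x| = |182.09 - 182.961| = 0.871
z = margin / u = 0.871 / 0.080232558
z = 10.8559

10.8559


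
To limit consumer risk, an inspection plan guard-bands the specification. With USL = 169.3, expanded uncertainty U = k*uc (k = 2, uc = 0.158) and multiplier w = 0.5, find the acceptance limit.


U = k * uc = 2 * 0.158 = 0.316
guard band g = w * U = 0.5 * 0.316 = 0.158
AL = USL - g = 169.3 - 0.158
AL = 169.1420

169.1420


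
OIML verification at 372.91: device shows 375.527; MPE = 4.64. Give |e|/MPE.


e = indication - reference = 375.527 - 372.91 = 2.6170
|e| = 2.6170
ratio = |e| / MPE = 2.6170 / 4.64
ratio = 0.5640

0.5640


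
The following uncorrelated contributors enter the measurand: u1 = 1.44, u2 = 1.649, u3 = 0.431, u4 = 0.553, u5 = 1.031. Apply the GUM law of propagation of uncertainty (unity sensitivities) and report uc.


uc = sqrt(1.44^2 + 1.649^2 + 0.431^2 + 0.553^2 + 1.031^2)
uc = sqrt(6.347332)
uc = 2.5194

2.5194


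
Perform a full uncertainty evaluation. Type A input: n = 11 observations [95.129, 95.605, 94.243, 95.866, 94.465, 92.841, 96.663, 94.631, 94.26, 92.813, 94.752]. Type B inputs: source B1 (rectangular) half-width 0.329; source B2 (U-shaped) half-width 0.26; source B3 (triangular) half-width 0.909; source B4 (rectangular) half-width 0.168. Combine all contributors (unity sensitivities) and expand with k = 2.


mean = (95.129 + 95.605 + 94.243 + 95.866 + 94.465 + 92.841 + 96.663 + 94.631 + 94.26 + 92.813 + 94.752) / 11 = 94.66072727
s = sqrt(sum((x - mean)^2)/(n-1)) = 1.1696501
u_A = s / sqrt(n) = 1.1696501 / sqrt(11) = 0.35266277
u_B1 = 0.329 / sqrt(3) = 0.18994824
u_B2 = 0.26 / sqrt(2) = 0.18384776
u_B3 = 0.909 / sqrt(6) = 0.3710977
u_B4 = 0.168 / sqrt(3) = 0.096994845
uc = sqrt(0.35266277^2 + 0.18994824^2 + 0.18384776^2 + 0.3710977^2 + 0.096994845^2) = 0.58427123
U = k * uc = 2 * 0.58427123
U = 1.1685

1.1685


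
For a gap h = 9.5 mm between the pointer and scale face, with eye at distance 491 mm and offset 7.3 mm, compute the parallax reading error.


error = h * offset / d
= 9.5 * 7.3 / 491
= 0.1412

0.1412


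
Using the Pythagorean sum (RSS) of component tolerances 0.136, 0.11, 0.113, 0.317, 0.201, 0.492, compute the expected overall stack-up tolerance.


RSS = sqrt(0.136^2 + 0.11^2 + 0.113^2 + 0.317^2 + 0.201^2 + 0.492^2)
= sqrt(0.426319)
= 0.6529

0.6529


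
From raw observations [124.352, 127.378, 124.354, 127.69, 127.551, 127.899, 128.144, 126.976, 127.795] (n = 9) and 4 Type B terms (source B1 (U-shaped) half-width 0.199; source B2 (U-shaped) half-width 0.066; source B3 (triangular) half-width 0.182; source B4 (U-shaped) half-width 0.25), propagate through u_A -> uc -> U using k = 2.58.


mean = (124.352 + 127.378 + 124.354 + 127.69 + 127.551 + 127.899 + 128.144 + 126.976 + 127.795) / 9 = 126.9043333
s = sqrt(sum((x - mean)^2)/(n-1)) = 1.483365
u_A = s / sqrt(n) = 1.483365 / sqrt(9) = 0.494455
u_B1 = 0.199 / sqrt(2) = 0.14071425
u_B2 = 0.066 / sqrt(2) = 0.046669048
u_B3 = 0.182 / sqrt(6) = 0.074301189
u_B4 = 0.25 / sqrt(2) = 0.1767767
uc = sqrt(0.494455^2 + 0.14071425^2 + 0.046669048^2 + 0.074301189^2 + 0.1767767^2) = 0.5506677
U = k * uc = 2.58 * 0.5506677
U = 1.4207

1.4207


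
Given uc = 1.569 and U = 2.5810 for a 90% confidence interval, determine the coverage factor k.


k = U / uc
k = 2.5810 / 1.569
k = 1.645

1.645


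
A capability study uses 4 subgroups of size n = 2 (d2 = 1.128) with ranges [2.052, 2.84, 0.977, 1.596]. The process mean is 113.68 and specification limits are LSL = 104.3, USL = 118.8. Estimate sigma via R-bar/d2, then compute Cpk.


R_bar = (2.052 + 2.84 + 0.977 + 1.596) / 4 = 1.86625
sigma = R_bar / d2 = 1.86625 / 1.128 = 1.654477
Cp = (USL - LSL)/(6*sigma) = (118.8 - 104.3)/(6*1.654477) = 1.4607
Cpu = (118.8 - 113.68)/(3*1.654477) = 1.0315
Cpl = (113.68 - 104.3)/(3*1.654477) = 1.8898
Cpk = min(Cpu, Cpl) = 1.0315

1.0315


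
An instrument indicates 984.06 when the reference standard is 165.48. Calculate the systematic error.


Systematic error = measured - true
= 984.06 - 165.48
= 818.5800

818.5800


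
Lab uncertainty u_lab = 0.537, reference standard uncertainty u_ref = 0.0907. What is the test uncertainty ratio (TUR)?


TUR = u_lab / u_ref
= 0.537 / 0.0907
= 5.9206

5.9206


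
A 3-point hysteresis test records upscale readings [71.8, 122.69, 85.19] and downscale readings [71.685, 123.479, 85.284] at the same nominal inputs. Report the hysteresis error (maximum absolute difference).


|71.8 - 71.685| = 0.1150
|122.69 - 123.479| = 0.7890
|85.19 - 85.284| = 0.0940
hysteresis = max(diffs) = 0.7890

0.7890


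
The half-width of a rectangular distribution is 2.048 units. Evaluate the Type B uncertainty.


u_B = half_width / sqrt(3)
u_B = 2.048 / 1.7320508
u_B = 1.1824

1.1824


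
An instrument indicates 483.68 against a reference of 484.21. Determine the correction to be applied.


Correction = standard - reading
= 484.21 - 483.68
= 0.5300

0.5300


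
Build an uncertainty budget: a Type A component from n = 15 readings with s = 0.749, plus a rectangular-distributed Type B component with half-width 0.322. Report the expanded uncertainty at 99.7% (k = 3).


u_A = s / sqrt(n) = 0.749 / sqrt(15) = 0.19339097
u_B = half_width / sqrt(3) = 0.322 / sqrt(3) = 0.18590679
uc = sqrt(u_A^2 + u_B^2) = sqrt(0.19339097^2 + 0.18590679^2) = 0.26825622
U = k * uc = 3 * 0.26825622
U = 0.8048

0.8048


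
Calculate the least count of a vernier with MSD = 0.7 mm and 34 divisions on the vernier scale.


LC = MSD / n_div
= 0.7 / 34
= 0.0206

0.0206


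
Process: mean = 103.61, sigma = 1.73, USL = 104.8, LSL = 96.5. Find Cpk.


Cpu = (USL - mean) / (3*sigma) = (104.8 - 103.61) / (3*1.73) = 0.2293
Cpl = (mean - LSL) / (3*sigma) = (103.61 - 96.5) / (3*1.73) = 1.3699
Cpk = min(Cpu, Cpl) = 0.2293

0.2293


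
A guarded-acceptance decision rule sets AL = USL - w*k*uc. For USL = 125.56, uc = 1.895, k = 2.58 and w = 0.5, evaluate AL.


U = k * uc = 2.58 * 1.895 = 4.8891
guard band g = w * U = 0.5 * 4.8891 = 2.44455
AL = USL - g = 125.56 - 2.44455
AL = 123.1154

123.1154


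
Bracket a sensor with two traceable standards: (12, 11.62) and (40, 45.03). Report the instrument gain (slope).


slope = (y2 - y1) / (x2 - x1)
= (45.03 - 11.62) / (40 - 12)
= 33.4100 / 28
= 1.1932

1.1932


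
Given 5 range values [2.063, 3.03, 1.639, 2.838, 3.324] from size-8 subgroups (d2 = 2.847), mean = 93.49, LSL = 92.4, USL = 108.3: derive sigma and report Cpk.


R_bar = (2.063 + 3.03 + 1.639 + 2.838 + 3.324) / 5 = 2.5788
sigma = R_bar / d2 = 2.5788 / 2.847 = 0.90579557
Cp = (USL - LSL)/(6*sigma) = (108.3 - 92.4)/(6*0.90579557) = 2.9256
Cpu = (108.3 - 93.49)/(3*0.90579557) = 5.4501
Cpl = (93.49 - 92.4)/(3*0.90579557) = 0.4011
Cpk = min(Cpu, Cpl) = 0.4011

0.4011


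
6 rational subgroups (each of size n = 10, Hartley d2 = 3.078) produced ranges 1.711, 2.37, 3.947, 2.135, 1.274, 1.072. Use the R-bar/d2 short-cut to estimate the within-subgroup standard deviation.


R_bar = (1.711 + 2.37 + 3.947 + 2.135 + 1.274 + 1.072) / 6
R_bar = 12.509 / 6 = 2.0848333
sigma_hat = R_bar / d2 = 2.0848333 / 3.078 = 0.6773

0.6773


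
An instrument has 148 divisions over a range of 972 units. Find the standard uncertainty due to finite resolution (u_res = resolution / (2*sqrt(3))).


resolution = range / divisions
resolution = 972 / 148 = 6.5675676
u_res = resolution / (2*sqrt(3))
u_res = 6.5675676 / 3.4641016
u_res = 1.8959

1.8959


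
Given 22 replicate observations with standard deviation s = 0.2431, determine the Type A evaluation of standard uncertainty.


u_A = s / sqrt(n)
u_A = 0.2431 / sqrt(22)
u_A = 0.2431 / 4.6904158
u_A = 0.0518

0.0518


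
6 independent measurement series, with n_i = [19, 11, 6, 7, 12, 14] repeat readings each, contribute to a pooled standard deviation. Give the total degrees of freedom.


nu = sum_i (n_i - 1)
nu = ((19 - 1) + (11 - 1) + (6 - 1) + (7 - 1) + (12 - 1) + (14 - 1))
nu = 18 + 10 + 5 + 6 + 11 + 13
nu = 63

63


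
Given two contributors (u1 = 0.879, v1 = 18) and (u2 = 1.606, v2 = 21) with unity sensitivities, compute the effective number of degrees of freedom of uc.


uc = sqrt(u1^2 + u2^2) = sqrt(0.879^2 + 1.606^2) = 1.8308132
v_eff = uc^4 / (u1^4/v1 + u2^4/v2)
= 1.8308132^4 / (0.879^4/18 + 1.606^4/21)
= 11.235079 / 0.34994896
v_eff = 32.1049

32.1049


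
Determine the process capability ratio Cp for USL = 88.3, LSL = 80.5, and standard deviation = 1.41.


Cp = (USL - LSL) / (6 * sigma)
= (88.3 - 80.5) / (6 * 1.41)
= 7.8000 / 8.4600
= 0.9220

0.9220


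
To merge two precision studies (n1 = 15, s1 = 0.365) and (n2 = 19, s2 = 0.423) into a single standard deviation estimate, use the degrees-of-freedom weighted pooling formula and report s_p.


s_p = sqrt(((n1-1)*s1^2 + (n2-1)*s2^2) / (n1+n2-2))
numerator = (15-1)*0.365^2 + (19-1)*0.423^2 = 1.86515 + 3.220722 = 5.085872
denominator = 15 + 19 - 2 = 32
s_p^2 = 5.085872 / 32 = 0.1589335
s_p = sqrt(0.1589335) = 0.3987

0.3987


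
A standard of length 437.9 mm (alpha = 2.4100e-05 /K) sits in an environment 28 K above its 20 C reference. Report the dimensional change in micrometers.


dL = L * alpha * dT
= 437.9 * 2.4100e-05 * 28
= 0.2954949 mm
dL_um = 0.2954949 * 1000 = 295.4949 um

295.4949


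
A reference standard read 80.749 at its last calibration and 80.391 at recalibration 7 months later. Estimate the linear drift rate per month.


rate = (v2 - v1) / months
= (80.391 - 80.749) / 7
= -0.3580 / 7
= -0.0511

-0.0511


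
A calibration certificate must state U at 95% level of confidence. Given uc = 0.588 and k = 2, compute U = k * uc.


U = k * uc
U = 2 * 0.588
U = 1.1760

1.1760


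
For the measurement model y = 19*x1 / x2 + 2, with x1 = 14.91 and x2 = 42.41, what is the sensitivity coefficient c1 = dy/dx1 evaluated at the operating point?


y = 19*x1 / x2 + 2
dy/dx1 = 19/x2
Evaluate at x2 = 42.41: c1 = 19 / 42.41
c1 = 0.4480

0.4480


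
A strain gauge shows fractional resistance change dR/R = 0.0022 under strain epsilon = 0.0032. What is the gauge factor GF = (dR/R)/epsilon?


GF = (dR/R) / epsilon
= 0.0022 / 0.0032
= 0.6875

0.6875


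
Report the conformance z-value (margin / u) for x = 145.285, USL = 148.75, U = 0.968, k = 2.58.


u = U / k = 0.968 / 2.58 = 0.3751938
margin = |USL - x| = |148.75 - 145.285| = 3.465
z = margin / u = 3.465 / 0.3751938
z = 9.2352

9.2352


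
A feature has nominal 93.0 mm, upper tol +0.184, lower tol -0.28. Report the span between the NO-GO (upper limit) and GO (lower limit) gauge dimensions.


GO = nominal - lower_tol (smallest hole = maximum material condition)
GO = 93.0 - 0.28 = 92.72
NO-GO = nominal + upper_tol (largest hole = least material condition)
NO-GO = 93.0 + 0.184 = 93.184
spread = NO-GO - GO = 93.184 - 92.72 = 0.4640

0.4640


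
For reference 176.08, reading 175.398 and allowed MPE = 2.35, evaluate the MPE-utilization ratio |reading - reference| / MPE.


e = indication - reference = 175.398 - 176.08 = -0.6820
|e| = 0.6820
ratio = |e| / MPE = 0.6820 / 2.35
ratio = 0.2902

0.2902


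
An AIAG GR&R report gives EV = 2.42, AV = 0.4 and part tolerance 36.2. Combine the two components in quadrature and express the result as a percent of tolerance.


GRR = sqrt(EV^2 + AV^2) = sqrt(2.42^2 + 0.4^2) = 2.4528351
%GRR = GRR / tol * 100 = 2.4528351 / 36.2 * 100
%GRR = 6.7758

6.7758


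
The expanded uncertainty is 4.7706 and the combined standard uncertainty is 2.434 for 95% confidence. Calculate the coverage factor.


k = U / uc
k = 4.7706 / 2.434
k = 1.96

1.96


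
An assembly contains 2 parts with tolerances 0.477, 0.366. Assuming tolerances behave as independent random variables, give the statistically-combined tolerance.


RSS = sqrt(0.477^2 + 0.366^2)
= sqrt(0.361485)
= 0.6012

0.6012


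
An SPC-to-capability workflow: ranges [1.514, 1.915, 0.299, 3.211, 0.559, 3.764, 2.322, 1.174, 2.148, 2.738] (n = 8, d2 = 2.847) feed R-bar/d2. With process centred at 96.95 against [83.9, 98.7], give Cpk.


R_bar = (1.514 + 1.915 + 0.299 + 3.211 + 0.559 + 3.764 + 2.322 + 1.174 + 2.148 + 2.738) / 10 = 1.9644
sigma = R_bar / d2 = 1.9644 / 2.847 = 0.68998946
Cp = (USL - LSL)/(6*sigma) = (98.7 - 83.9)/(6*0.68998946) = 3.5749
Cpu = (98.7 - 96.95)/(3*0.68998946) = 0.8454
Cpl = (96.95 - 83.9)/(3*0.68998946) = 6.3044
Cpk = min(Cpu, Cpl) = 0.8454

0.8454


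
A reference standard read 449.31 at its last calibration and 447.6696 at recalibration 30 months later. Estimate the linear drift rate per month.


rate = (v2 - v1) / months
= (447.6696 - 449.31) / 30
= -1.6404 / 30
= -0.0547

-0.0547


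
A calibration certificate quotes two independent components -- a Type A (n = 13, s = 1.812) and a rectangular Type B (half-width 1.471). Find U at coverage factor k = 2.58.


u_A = s / sqrt(n) = 1.812 / sqrt(13) = 0.50255838
u_B = half_width / sqrt(3) = 1.471 / sqrt(3) = 0.84928225
uc = sqrt(u_A^2 + u_B^2) = sqrt(0.50255838^2 + 0.84928225^2) = 0.98683599
U = k * uc = 2.58 * 0.98683599
U = 2.5460

2.5460


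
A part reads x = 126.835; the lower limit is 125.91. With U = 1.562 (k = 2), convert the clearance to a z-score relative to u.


u = U / k = 1.562 / 2 = 0.781
margin = |LSL - x| = |125.91 - 126.835| = 0.925
z = margin / u = 0.925 / 0.781
z = 1.1844

1.1844


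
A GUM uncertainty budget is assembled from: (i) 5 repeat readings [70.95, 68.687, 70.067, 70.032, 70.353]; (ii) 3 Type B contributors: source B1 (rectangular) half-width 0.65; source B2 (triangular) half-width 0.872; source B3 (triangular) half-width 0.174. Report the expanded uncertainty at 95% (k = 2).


mean = (70.95 + 68.687 + 70.067 + 70.032 + 70.353) / 5 = 70.0178
s = sqrt(sum((x - mean)^2)/(n-1)) = 0.82991066
u_A = s / sqrt(n) = 0.82991066 / sqrt(5) = 0.37114733
u_B1 = 0.65 / sqrt(3) = 0.37527767
u_B2 = 0.872 / sqrt(6) = 0.35599251
u_B3 = 0.174 / sqrt(6) = 0.071035203
uc = sqrt(0.37114733^2 + 0.37527767^2 + 0.35599251^2 + 0.071035203^2) = 0.64059374
U = k * uc = 2 * 0.64059374
U = 1.2812

1.2812
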